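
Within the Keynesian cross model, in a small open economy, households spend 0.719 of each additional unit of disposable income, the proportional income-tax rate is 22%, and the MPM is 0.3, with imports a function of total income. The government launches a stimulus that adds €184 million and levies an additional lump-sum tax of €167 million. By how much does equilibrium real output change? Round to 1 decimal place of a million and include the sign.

Expenditure multiplier = 1/(1 − c(1−t) + m) = 1/(1 − 0.719×0.78 + 0.3) = 1/0.73918 ≈ 1.353.
ΔG contributes k·ΔG = (+€184 million) / 0.73918 ≈ +€248.9 million.
ΔT of +€167 million changes first-round spending by −c·ΔT = −€120.073 million, contributing k·(−c·ΔT) = (−€120.073 million) / 0.73918 ≈ −€162.4 million.
Net ΔY = k(ΔG − c·ΔT) = (+€63.927 million) / 0.73918 ≈ +€86.5 million.

+€86.5 million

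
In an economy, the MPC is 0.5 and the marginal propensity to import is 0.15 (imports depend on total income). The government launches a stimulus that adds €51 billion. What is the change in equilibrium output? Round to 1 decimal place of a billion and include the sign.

Spending multiplier = 1/(1 − c + m) = 1/(1 − 0.5 + 0.15) = 1/0.65 ≈ 1.538.
ΔY = k × ΔG = (+€51 billion) / 0.65 ≈ +€78.5 billion.

+€78.5 billion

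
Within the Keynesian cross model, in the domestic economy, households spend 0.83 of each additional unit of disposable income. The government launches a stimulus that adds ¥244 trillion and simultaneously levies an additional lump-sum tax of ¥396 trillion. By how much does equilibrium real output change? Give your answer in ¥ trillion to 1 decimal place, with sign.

Expenditure multiplier = 1/(1 − MPC) = 1/(1 − 0.83) = 1/0.17 ≈ 5.882.
ΔG contributes k·ΔG = (+¥244 trillion) / 0.17 ≈ +¥1,435.3 trillion.
ΔT of +¥396 trillion changes first-round spending by −c·ΔT = −¥328.68 trillion, contributing k·(−c·ΔT) = (−¥328.68 trillion) / 0.17 ≈ −¥1,933.4 trillion.
Net ΔY = k(ΔG − c·ΔT) = (−¥84.68 trillion) / 0.17 ≈ −¥498.1 trillion.

−¥498.1 trillion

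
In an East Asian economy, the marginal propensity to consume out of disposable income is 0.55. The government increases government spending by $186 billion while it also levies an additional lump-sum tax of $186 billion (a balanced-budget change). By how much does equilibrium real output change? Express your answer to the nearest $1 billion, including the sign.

Expenditure multiplier = 1/(1 − MPC) = 1/(1 − 0.55) = 1/0.45 ≈ 2.222.
ΔG contributes k·ΔG = (+$186 billion) / 0.45 ≈ +$413.3 billion.
ΔT of +$186 billion changes first-round spending by −c·ΔT = −$102.3 billion, contributing k·(−c·ΔT) = (−$102.3 billion) / 0.45 ≈ −$227.3 billion.
With ΔG = ΔT and no other leakages, the balanced-budget multiplier is 1, so ΔY = ΔG = +$186 billion.

+$186 billion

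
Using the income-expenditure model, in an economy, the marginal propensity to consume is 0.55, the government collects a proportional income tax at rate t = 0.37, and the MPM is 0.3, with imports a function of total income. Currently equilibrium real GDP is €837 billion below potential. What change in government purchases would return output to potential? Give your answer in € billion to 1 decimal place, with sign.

+€798.1 billion

Spending multiplier = 1/(1 − c(1−t) + m) = 1/(1 − 0.55×0.63 + 0.3) = 1/0.9535 ≈ 1.049.
Need ΔY = +€837 billion, so ΔG = ΔY/k = (+€837 billion) × 0.9535 ≈ +€798.1 billion.
The government should increase government purchases by €798.1 billion.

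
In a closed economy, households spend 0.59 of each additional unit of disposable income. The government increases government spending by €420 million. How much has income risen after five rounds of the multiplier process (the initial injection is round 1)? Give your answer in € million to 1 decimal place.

€951.2 million

Round 1 adds ΔG = €420 million; each later round is MPC = 0.59 times the previous.
After 5 rounds: 420 + 247.8 + 146.202 + 86.25918 + 50.8929162 = ΔG·(1 − c^5)/(1 − c) = 420 × (1 − 0.0714924299)/0.41 ≈ €951.2 million.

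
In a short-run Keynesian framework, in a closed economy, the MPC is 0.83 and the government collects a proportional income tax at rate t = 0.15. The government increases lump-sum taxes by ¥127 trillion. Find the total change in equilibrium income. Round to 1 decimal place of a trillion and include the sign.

A lump-sum tax change of +¥127 trillion shifts disposable income by −¥127 trillion; first-round consumption changes by −c × ΔT = −0.83 × (+¥127 trillion) = −¥105.41 trillion.
Expenditure multiplier = 1/(1 − c(1−t)) = 1/(1 − 0.83×0.85) = 1/0.2945 ≈ 3.396.
The tax multiplier is −c × k ≈ −2.818, so ΔY = k × (−c·ΔT) = (−¥105.41 trillion) / 0.2945 ≈ −¥357.9 trillion.

−¥357.9 trillion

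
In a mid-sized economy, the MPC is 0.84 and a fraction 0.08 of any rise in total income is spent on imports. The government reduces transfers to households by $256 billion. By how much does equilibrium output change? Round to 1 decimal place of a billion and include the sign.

−$896.0 billion

The transfer change shifts disposable income by −$256 billion, so first-round consumption changes by c·ΔTR = 0.84 × (−$256 billion) = −$215.04 billion.
Expenditure multiplier = 1/(1 − c + m) = 1/(1 − 0.84 + 0.08) = 1/0.24 ≈ 4.167.
The transfer multiplier is c × k = 3.5, so ΔY = k × (c·ΔTR) = (−$215.04 billion) / 0.24 = −$896 billion.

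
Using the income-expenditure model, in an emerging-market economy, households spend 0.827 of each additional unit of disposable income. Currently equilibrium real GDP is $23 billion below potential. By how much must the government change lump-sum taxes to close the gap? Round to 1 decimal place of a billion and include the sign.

Spending multiplier = 1/(1 − MPC) = 1/(1 − 0.827) = 1/0.173 ≈ 5.78.
Tax multiplier = −c·k = −0.827/0.173 ≈ −4.78. Need ΔY = +$23 billion, so ΔT = ΔY/(−c·k) = −(+$23 billion) × 0.173 / 0.827 ≈ −$4.8 billion.
The government should cut lump-sum taxes by $4.8 billion.

−$4.8 billion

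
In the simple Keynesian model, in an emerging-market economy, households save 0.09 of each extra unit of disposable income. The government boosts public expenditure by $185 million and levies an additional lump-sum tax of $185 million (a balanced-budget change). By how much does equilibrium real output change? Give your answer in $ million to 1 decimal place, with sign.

MPC = 1 − MPS = 1 − 0.09 = 0.91.
Expenditure multiplier = 1/(1 − MPC) = 1/(1 − 0.91) = 1/0.09 ≈ 11.111.
ΔG contributes k·ΔG = (+$185 million) / 0.09 ≈ +$2,055.6 million.
ΔT of +$185 million changes first-round spending by −c·ΔT = −$168.35 million, contributing k·(−c·ΔT) = (−$168.35 million) / 0.09 ≈ −$1,870.6 million.
With ΔG = ΔT and no other leakages, the balanced-budget multiplier is 1, so ΔY = ΔG = +$185 million.

+$185.0 million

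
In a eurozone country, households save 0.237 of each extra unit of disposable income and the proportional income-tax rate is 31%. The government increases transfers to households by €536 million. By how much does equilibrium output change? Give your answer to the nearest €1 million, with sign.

+€864 million

MPC = 1 − MPS = 1 − 0.237 = 0.763.
The transfer change shifts disposable income by +€536 million, so first-round consumption changes by c·ΔTR = 0.763 × (+€536 million) = +€408.968 million.
Expenditure multiplier = 1/(1 − c(1−t)) = 1/(1 − 0.763×0.69) = 1/0.47353 ≈ 2.112.
The transfer multiplier is c × k ≈ 1.611, so ΔY = k × (c·ΔTR) = (+€408.968 million) / 0.47353 ≈ +€864 million.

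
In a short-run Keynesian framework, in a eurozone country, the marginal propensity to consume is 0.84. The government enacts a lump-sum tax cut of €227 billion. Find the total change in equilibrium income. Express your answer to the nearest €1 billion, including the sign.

A lump-sum tax change of −€227 billion shifts disposable income by +€227 billion; first-round consumption changes by −c × ΔT = −0.84 × (−€227 billion) = +€190.68 billion.
Expenditure multiplier = 1/(1 − MPC) = 1/(1 − 0.84) = 1/0.16 = 6.25.
The tax multiplier is −c × k = −5.25, so ΔY = k × (−c·ΔT) = (+€190.68 billion) / 0.16 ≈ +€1,192 billion.

+€1,192 billion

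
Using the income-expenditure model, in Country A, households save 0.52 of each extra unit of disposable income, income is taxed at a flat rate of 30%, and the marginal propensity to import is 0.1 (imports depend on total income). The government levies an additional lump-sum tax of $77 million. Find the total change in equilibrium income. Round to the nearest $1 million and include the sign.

MPC = 1 − MPS = 1 − 0.52 = 0.48.
A lump-sum tax change of +$77 million shifts disposable income by −$77 million; first-round consumption changes by −c × ΔT = −0.48 × (+$77 million) = −$36.96 million.
Expenditure multiplier = 1/(1 − c(1−t) + m) = 1/(1 − 0.48×0.7 + 0.1) = 1/0.764 ≈ 1.309.
The tax multiplier is −c × k ≈ −0.628, so ΔY = k × (−c·ΔT) = (−$36.96 million) / 0.764 ≈ −$48 million.

−$48 million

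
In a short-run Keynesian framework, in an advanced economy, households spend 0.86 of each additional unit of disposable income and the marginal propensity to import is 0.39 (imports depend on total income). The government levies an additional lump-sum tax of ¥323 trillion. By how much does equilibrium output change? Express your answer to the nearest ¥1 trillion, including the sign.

−¥524 trillion

A lump-sum tax change of +¥323 trillion shifts disposable income by −¥323 trillion; first-round consumption changes by −c × ΔT = −0.86 × (+¥323 trillion) = −¥277.78 trillion.
Expenditure multiplier = 1/(1 − c + m) = 1/(1 − 0.86 + 0.39) = 1/0.53 ≈ 1.887.
The tax multiplier is −c × k ≈ −1.623, so ΔY = k × (−c·ΔT) = (−¥277.78 trillion) / 0.53 ≈ −¥524 trillion.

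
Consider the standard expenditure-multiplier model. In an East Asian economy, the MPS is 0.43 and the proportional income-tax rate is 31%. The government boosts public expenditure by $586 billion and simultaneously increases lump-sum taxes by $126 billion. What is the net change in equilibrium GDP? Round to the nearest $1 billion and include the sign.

MPC = 1 − MPS = 1 − 0.43 = 0.57.
Expenditure multiplier = 1/(1 − c(1−t)) = 1/(1 − 0.57×0.69) = 1/0.6067 ≈ 1.648.
ΔG contributes k·ΔG = (+$586 billion) / 0.6067 ≈ +$965.9 billion.
ΔT of +$126 billion changes first-round spending by −c·ΔT = −$71.82 billion, contributing k·(−c·ΔT) = (−$71.82 billion) / 0.6067 ≈ −$118.4 billion.
Net ΔY = k(ΔG − c·ΔT) = (+$514.18 billion) / 0.6067 ≈ +$848 billion.

+$848 billion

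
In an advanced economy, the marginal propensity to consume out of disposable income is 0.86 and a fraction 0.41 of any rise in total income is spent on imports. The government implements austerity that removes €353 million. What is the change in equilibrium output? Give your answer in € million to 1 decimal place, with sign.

Spending multiplier = 1/(1 − c + m) = 1/(1 − 0.86 + 0.41) = 1/0.55 ≈ 1.818.
ΔY = k × ΔG = (−€353 million) / 0.55 ≈ −€641.8 million.

−€641.8 million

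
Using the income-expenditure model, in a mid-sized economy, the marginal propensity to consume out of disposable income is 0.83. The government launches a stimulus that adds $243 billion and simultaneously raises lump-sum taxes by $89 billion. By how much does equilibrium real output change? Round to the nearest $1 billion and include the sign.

+$995 billion

Expenditure multiplier = 1/(1 − MPC) = 1/(1 − 0.83) = 1/0.17 ≈ 5.882.
ΔG contributes k·ΔG = (+$243 billion) / 0.17 ≈ +$1,429.4 billion.
ΔT of +$89 billion changes first-round spending by −c·ΔT = −$73.87 billion, contributing k·(−c·ΔT) = (−$73.87 billion) / 0.17 ≈ −$434.5 billion.
Net ΔY = k(ΔG − c·ΔT) = (+$169.13 billion) / 0.17 ≈ +$995 billion.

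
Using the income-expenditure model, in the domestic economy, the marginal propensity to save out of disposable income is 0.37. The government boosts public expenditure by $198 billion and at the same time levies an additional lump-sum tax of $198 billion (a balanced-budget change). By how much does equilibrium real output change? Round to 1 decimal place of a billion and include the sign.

MPC = 1 − MPS = 1 − 0.37 = 0.63.
Expenditure multiplier = 1/(1 − MPC) = 1/(1 − 0.63) = 1/0.37 ≈ 2.703.
ΔG contributes k·ΔG = (+$198 billion) / 0.37 ≈ +$535.1 billion.
ΔT of +$198 billion changes first-round spending by −c·ΔT = −$124.74 billion, contributing k·(−c·ΔT) = (−$124.74 billion) / 0.37 ≈ −$337.1 billion.
With ΔG = ΔT and no other leakages, the balanced-budget multiplier is 1, so ΔY = ΔG = +$198 billion.

+$198.0 billion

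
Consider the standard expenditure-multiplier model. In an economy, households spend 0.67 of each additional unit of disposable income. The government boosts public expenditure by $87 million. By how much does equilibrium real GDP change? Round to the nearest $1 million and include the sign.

+$264 million

Government-spending multiplier = 1/(1 − MPC) = 1/(1 − 0.67) = 1/0.33 ≈ 3.03.
ΔY = k × ΔG = (+$87 million) / 0.33 ≈ +$264 million.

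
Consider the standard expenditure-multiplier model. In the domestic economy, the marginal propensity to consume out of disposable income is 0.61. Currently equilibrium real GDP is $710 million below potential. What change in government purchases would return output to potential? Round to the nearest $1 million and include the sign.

Spending multiplier = 1/(1 − MPC) = 1/(1 − 0.61) = 1/0.39 ≈ 2.564.
Need ΔY = +$710 million, so ΔG = ΔY/k = (+$710 million) × 0.39 ≈ +$277 million.
The government should increase government purchases by $277 million.

+$277 million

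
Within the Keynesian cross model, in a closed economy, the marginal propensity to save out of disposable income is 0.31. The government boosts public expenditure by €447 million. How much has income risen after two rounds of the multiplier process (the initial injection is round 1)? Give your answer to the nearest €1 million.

MPC = 1 − MPS = 1 − 0.31 = 0.69.
Round 1 adds ΔG = €447 million; each later round is MPC = 0.69 times the previous.
After 2 rounds: 447 + 308.43 = ΔG·(1 − c^2)/(1 − c) = 447 × (1 − 0.4761)/0.31 ≈ €755 million.

€755 million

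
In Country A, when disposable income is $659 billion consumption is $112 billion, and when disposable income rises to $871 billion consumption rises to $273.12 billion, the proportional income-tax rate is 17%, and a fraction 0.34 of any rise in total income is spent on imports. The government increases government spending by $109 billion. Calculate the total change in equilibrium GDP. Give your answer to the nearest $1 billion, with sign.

+$154 billion

MPC = ΔC/ΔYd = (273.12 − 112)/(871 − 659) = 161.12/212 = 0.76.
Government-spending multiplier = 1/(1 − c(1−t) + m) = 1/(1 − 0.76×0.83 + 0.34) = 1/0.7092 ≈ 1.41.
ΔY = k × ΔG = (+$109 billion) / 0.7092 ≈ +$154 billion.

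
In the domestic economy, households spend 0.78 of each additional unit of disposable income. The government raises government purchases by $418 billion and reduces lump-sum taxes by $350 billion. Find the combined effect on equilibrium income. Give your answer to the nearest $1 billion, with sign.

+$3,141 billion

Expenditure multiplier = 1/(1 − MPC) = 1/(1 − 0.78) = 1/0.22 ≈ 4.545.
ΔG contributes k·ΔG = (+$418 billion) / 0.22 = +$1,900 billion.
ΔT of −$350 billion changes first-round spending by −c·ΔT = +$273 billion, contributing k·(−c·ΔT) = (+$273 billion) / 0.22 ≈ +$1,240.9 billion.
Net ΔY = k(ΔG − c·ΔT) = (+$691 billion) / 0.22 ≈ +$3,141 billion.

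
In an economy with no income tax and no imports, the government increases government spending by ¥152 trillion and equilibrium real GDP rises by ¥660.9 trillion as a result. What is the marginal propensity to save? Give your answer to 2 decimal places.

Implied spending multiplier k = ΔY/ΔG = 660.9/152 ≈ 4.348.
Since k = 1/(1 − MPC), MPC = 1 − 1/k = 1 − ΔG/ΔY = 1 − 152/660.9 ≈ 0.77.
MPS = 1 − MPC = 0.23.

0.23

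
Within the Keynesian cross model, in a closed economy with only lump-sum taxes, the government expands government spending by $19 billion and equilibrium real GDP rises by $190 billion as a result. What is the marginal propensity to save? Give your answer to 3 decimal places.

0.100

Implied spending multiplier k = ΔY/ΔG = 190/19 = 10.
Since k = 1/(1 − MPC), MPC = 1 − 1/k = 1 − ΔG/ΔY = 1 − 19/190 = 0.900.
MPS = 1 − MPC = 0.100.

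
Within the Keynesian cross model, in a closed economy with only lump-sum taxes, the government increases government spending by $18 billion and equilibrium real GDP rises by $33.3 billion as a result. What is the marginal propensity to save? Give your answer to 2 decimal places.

Implied spending multiplier k = ΔY/ΔG = 33.3/18 = 1.85.
Since k = 1/(1 − MPC), MPC = 1 − 1/k = 1 − ΔG/ΔY = 1 − 18/33.3 ≈ 0.46.
MPS = 1 − MPC = 0.54.

0.54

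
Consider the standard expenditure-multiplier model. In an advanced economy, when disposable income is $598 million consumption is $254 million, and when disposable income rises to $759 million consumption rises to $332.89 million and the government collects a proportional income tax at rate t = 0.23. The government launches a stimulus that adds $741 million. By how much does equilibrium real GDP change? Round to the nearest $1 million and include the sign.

MPC = ΔC/ΔYd = (332.89 − 254)/(759 − 598) = 78.89/161 = 0.49.
Spending multiplier = 1/(1 − c(1−t)) = 1/(1 − 0.49×0.77) = 1/0.6227 ≈ 1.606.
ΔY = k × ΔG = (+$741 million) / 0.6227 ≈ +$1,190 million.

+$1,190 million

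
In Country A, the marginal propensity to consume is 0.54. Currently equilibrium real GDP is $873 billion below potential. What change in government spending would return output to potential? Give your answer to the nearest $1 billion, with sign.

+$402 billion

Spending multiplier = 1/(1 − MPC) = 1/(1 − 0.54) = 1/0.46 ≈ 2.174.
Need ΔY = +$873 billion, so ΔG = ΔY/k = (+$873 billion) × 0.46 ≈ +$402 billion.
The government should increase government spending by $402 billion.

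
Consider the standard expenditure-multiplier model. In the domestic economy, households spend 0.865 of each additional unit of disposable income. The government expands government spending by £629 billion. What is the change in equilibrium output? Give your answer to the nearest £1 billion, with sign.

Expenditure multiplier = 1/(1 − MPC) = 1/(1 − 0.865) = 1/0.135 ≈ 7.407.
ΔY = k × ΔG = (+£629 billion) / 0.135 ≈ +£4,659 billion.

+£4,659 billion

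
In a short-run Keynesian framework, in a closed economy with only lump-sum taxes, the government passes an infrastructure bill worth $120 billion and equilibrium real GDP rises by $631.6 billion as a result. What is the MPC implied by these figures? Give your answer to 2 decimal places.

Implied spending multiplier k = ΔY/ΔG = 631.6/120 ≈ 5.2633.
Since k = 1/(1 − MPC), MPC = 1 − 1/k = 1 − ΔG/ΔY = 1 − 120/631.6 ≈ 0.81.

0.81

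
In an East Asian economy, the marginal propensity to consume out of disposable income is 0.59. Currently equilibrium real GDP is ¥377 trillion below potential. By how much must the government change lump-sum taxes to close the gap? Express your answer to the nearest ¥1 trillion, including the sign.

−¥262 trillion

Spending multiplier = 1/(1 − MPC) = 1/(1 − 0.59) = 1/0.41 ≈ 2.439.
Tax multiplier = −c·k = −0.59/0.41 ≈ −1.439. Need ΔY = +¥377 trillion, so ΔT = ΔY/(−c·k) = −(+¥377 trillion) × 0.41 / 0.59 ≈ −¥262 trillion.
The government should cut lump-sum taxes by ¥262 trillion.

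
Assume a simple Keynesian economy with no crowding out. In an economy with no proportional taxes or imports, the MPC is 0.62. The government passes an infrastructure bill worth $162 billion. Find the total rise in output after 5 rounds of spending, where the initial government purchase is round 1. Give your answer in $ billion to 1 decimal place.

$387.3 billion

Round 1 adds ΔG = $162 billion; each later round is MPC = 0.62 times the previous.
After 5 rounds: 162 + 100.44 + 62.2728 + 38.609136 + 23.93766432 = ΔG·(1 − c^5)/(1 − c) = 162 × (1 − 0.0916132832)/0.38 ≈ $387.3 billion.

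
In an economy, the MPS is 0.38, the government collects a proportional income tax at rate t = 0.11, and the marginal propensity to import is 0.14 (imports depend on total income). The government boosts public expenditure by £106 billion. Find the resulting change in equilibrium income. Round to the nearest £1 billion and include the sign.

MPC = 1 − MPS = 1 − 0.38 = 0.62.
Spending multiplier = 1/(1 − c(1−t) + m) = 1/(1 − 0.62×0.89 + 0.14) = 1/0.5882 ≈ 1.7.
ΔY = k × ΔG = (+£106 billion) / 0.5882 ≈ +£180 billion.

+£180 billion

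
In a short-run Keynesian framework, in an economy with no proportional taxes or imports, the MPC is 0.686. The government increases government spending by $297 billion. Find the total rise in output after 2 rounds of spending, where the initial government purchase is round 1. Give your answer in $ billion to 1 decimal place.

$500.7 billion

Round 1 adds ΔG = $297 billion; each later round is MPC = 0.686 times the previous.
After 2 rounds: 297 + 203.742 = ΔG·(1 − c^2)/(1 − c) = 297 × (1 − 0.470596)/0.314 ≈ $500.7 billion.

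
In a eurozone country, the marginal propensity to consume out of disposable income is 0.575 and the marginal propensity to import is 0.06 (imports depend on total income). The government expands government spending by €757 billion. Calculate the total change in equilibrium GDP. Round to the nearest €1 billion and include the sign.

+€1,561 billion

Expenditure multiplier = 1/(1 − c + m) = 1/(1 − 0.575 + 0.06) = 1/0.485 ≈ 2.062.
ΔY = k × ΔG = (+€757 billion) / 0.485 ≈ +€1,561 billion.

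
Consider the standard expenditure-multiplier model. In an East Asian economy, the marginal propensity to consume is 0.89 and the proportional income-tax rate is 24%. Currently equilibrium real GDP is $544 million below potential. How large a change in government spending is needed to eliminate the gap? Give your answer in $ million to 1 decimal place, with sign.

Spending multiplier = 1/(1 − c(1−t)) = 1/(1 − 0.89×0.76) = 1/0.3236 ≈ 3.09.
Need ΔY = +$544 million, so ΔG = ΔY/k = (+$544 million) × 0.3236 ≈ +$176 million.
The government should increase government spending by $176 million.

+$176.0 million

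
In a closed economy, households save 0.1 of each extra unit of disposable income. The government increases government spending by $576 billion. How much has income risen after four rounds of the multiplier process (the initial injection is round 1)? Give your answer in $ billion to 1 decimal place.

$1,980.9 billion

MPC = 1 − MPS = 1 − 0.1 = 0.9.
Round 1 adds ΔG = $576 billion; each later round is MPC = 0.9 times the previous.
After 4 rounds: 576 + 518.4 + 466.56 + 419.904 = ΔG·(1 − c^4)/(1 − c) = 576 × (1 − 0.6561)/0.1 ≈ $1,980.9 billion.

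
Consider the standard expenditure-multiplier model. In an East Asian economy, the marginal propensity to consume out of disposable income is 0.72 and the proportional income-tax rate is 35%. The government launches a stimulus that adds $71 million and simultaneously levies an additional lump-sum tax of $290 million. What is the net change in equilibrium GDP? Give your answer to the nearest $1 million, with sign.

−$259 million

Expenditure multiplier = 1/(1 − c(1−t)) = 1/(1 − 0.72×0.65) = 1/0.532 ≈ 1.88.
ΔG contributes k·ΔG = (+$71 million) / 0.532 ≈ +$133.5 million.
ΔT of +$290 million changes first-round spending by −c·ΔT = −$208.8 million, contributing k·(−c·ΔT) = (−$208.8 million) / 0.532 ≈ −$392.5 million.
Net ΔY = k(ΔG − c·ΔT) = (−$137.8 million) / 0.532 ≈ −$259 million.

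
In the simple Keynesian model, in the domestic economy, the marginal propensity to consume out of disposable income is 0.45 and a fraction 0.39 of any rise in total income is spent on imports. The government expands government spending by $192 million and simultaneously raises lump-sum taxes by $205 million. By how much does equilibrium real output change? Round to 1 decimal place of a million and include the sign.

Expenditure multiplier = 1/(1 − c + m) = 1/(1 − 0.45 + 0.39) = 1/0.94 ≈ 1.064.
ΔG contributes k·ΔG = (+$192 million) / 0.94 ≈ +$204.3 million.
ΔT of +$205 million changes first-round spending by −c·ΔT = −$92.25 million, contributing k·(−c·ΔT) = (−$92.25 million) / 0.94 ≈ −$98.1 million.
Net ΔY = k(ΔG − c·ΔT) = (+$99.75 million) / 0.94 ≈ +$106.1 million.

+$106.1 million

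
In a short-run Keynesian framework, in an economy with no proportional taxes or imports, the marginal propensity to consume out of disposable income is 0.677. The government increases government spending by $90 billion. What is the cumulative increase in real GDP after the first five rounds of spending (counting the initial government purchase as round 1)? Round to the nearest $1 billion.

$239 billion

Round 1 adds ΔG = $90 billion; each later round is MPC = 0.677 times the previous.
After 5 rounds: 90 + 60.93 + 41.24961 + 27.92598597 + 18.90589250169 = ΔG·(1 − c^5)/(1 − c) = 90 × (1 − 0.142214324707157)/0.323 ≈ $239 billion.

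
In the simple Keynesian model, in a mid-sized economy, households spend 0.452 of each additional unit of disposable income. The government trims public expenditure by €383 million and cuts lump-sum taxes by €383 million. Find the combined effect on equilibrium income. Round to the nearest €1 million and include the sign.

−€383 million

Expenditure multiplier = 1/(1 − MPC) = 1/(1 − 0.452) = 1/0.548 ≈ 1.825.
ΔG contributes k·ΔG = (−€383 million) / 0.548 ≈ −€698.9 million.
ΔT of −€383 million changes first-round spending by −c·ΔT = +€173.116 million, contributing k·(−c·ΔT) = (+€173.116 million) / 0.548 ≈ +€315.9 million.
With ΔG = ΔT and no other leakages, the balanced-budget multiplier is 1, so ΔY = ΔG = −€383 million.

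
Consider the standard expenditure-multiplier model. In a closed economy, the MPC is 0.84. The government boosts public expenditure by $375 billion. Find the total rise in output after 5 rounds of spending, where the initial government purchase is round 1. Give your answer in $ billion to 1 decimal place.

$1,363.6 billion

Round 1 adds ΔG = $375 billion; each later round is MPC = 0.84 times the previous.
After 5 rounds: 375 + 315 + 264.6 + 222.264 + 186.70176 = ΔG·(1 − c^5)/(1 − c) = 375 × (1 − 0.4182119424)/0.16 ≈ $1,363.6 billion.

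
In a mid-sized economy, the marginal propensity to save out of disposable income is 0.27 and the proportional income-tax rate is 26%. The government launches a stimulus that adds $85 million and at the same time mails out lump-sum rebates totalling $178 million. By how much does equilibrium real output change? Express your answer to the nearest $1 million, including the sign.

+$467 million

MPC = 1 − MPS = 1 − 0.27 = 0.73.
Expenditure multiplier = 1/(1 − c(1−t)) = 1/(1 − 0.73×0.74) = 1/0.4598 ≈ 2.175.
ΔG contributes k·ΔG = (+$85 million) / 0.4598 ≈ +$184.9 million.
ΔT of −$178 million changes first-round spending by −c·ΔT = +$129.94 million, contributing k·(−c·ΔT) = (+$129.94 million) / 0.4598 ≈ +$282.6 million.
Net ΔY = k(ΔG − c·ΔT) = (+$214.94 million) / 0.4598 ≈ +$467 million.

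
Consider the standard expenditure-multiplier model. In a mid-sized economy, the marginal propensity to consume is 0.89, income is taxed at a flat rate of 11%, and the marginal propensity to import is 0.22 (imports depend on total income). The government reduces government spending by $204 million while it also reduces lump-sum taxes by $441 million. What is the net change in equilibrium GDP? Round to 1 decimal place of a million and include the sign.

Expenditure multiplier = 1/(1 − c(1−t) + m) = 1/(1 − 0.89×0.89 + 0.22) = 1/0.4279 ≈ 2.337.
ΔG contributes k·ΔG = (−$204 million) / 0.4279 ≈ −$476.7 million.
ΔT of −$441 million changes first-round spending by −c·ΔT = +$392.49 million, contributing k·(−c·ΔT) = (+$392.49 million) / 0.4279 ≈ +$917.2 million.
Net ΔY = k(ΔG − c·ΔT) = (+$188.49 million) / 0.4279 ≈ +$440.5 million.

+$440.5 million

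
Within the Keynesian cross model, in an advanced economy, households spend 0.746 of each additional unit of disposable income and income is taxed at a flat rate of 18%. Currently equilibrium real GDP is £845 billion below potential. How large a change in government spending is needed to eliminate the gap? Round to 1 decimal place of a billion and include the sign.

Spending multiplier = 1/(1 − c(1−t)) = 1/(1 − 0.746×0.82) = 1/0.38828 ≈ 2.575.
Need ΔY = +£845 billion, so ΔG = ΔY/k = (+£845 billion) × 0.38828 ≈ +£328.1 billion.
The government should increase government spending by £328.1 billion.

+£328.1 billion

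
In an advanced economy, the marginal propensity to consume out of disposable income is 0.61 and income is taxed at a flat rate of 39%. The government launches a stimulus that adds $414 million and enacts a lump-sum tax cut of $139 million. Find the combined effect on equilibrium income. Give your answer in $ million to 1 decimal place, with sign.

Expenditure multiplier = 1/(1 − c(1−t)) = 1/(1 − 0.61×0.61) = 1/0.6279 ≈ 1.593.
ΔG contributes k·ΔG = (+$414 million) / 0.6279 ≈ +$659.3 million.
ΔT of −$139 million changes first-round spending by −c·ΔT = +$84.79 million, contributing k·(−c·ΔT) = (+$84.79 million) / 0.6279 ≈ +$135 million.
Net ΔY = k(ΔG − c·ΔT) = (+$498.79 million) / 0.6279 ≈ +$794.4 million.

+$794.4 million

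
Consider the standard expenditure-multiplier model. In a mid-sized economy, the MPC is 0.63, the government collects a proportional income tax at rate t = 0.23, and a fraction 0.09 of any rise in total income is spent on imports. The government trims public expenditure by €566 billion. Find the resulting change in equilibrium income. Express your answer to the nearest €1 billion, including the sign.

Expenditure multiplier = 1/(1 − c(1−t) + m) = 1/(1 − 0.63×0.77 + 0.09) = 1/0.6049 ≈ 1.653.
ΔY = k × ΔG = (−€566 billion) / 0.6049 ≈ −€936 billion.

−€936 billion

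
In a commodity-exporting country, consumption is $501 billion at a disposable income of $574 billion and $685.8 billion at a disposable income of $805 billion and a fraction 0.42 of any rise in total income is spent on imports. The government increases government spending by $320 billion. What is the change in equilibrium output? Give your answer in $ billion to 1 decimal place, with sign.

+$516.1 billion

MPC = ΔC/ΔYd = (685.8 − 501)/(805 − 574) = 184.8/231 = 0.8.
Spending multiplier = 1/(1 − c + m) = 1/(1 − 0.8 + 0.42) = 1/0.62 ≈ 1.613.
ΔY = k × ΔG = (+$320 billion) / 0.62 ≈ +$516.1 billion.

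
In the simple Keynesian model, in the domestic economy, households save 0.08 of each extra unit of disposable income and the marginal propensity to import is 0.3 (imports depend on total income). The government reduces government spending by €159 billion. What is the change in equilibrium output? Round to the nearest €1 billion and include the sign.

MPC = 1 − MPS = 1 − 0.08 = 0.92.
Expenditure multiplier = 1/(1 − c + m) = 1/(1 − 0.92 + 0.3) = 1/0.38 ≈ 2.632.
ΔY = k × ΔG = (−€159 billion) / 0.38 ≈ −€418 billion.

−€418 billion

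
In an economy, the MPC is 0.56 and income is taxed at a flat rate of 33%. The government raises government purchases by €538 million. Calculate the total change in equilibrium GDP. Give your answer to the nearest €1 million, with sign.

Government-spending multiplier = 1/(1 − c(1−t)) = 1/(1 − 0.56×0.67) = 1/0.6248 ≈ 1.601.
ΔY = k × ΔG = (+€538 million) / 0.6248 ≈ +€861 million.

+€861 million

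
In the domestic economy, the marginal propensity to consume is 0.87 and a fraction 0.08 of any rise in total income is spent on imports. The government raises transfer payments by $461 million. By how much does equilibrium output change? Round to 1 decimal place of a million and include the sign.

+$1,909.9 million

The transfer change shifts disposable income by +$461 million, so first-round consumption changes by c·ΔTR = 0.87 × (+$461 million) = +$401.07 million.
Expenditure multiplier = 1/(1 − c + m) = 1/(1 − 0.87 + 0.08) = 1/0.21 ≈ 4.762.
The transfer multiplier is c × k ≈ 4.143, so ΔY = k × (c·ΔTR) = (+$401.07 million) / 0.21 ≈ +$1,909.9 million.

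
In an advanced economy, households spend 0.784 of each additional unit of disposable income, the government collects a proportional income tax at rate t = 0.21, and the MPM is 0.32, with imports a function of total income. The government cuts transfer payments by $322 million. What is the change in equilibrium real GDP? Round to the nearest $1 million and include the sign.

The transfer change shifts disposable income by −$322 million, so first-round consumption changes by c·ΔTR = 0.784 × (−$322 million) = −$252.448 million.
Expenditure multiplier = 1/(1 − c(1−t) + m) = 1/(1 − 0.784×0.79 + 0.32) = 1/0.70064 ≈ 1.427.
The transfer multiplier is c × k ≈ 1.119, so ΔY = k × (c·ΔTR) = (−$252.448 million) / 0.70064 ≈ −$360 million.

−$360 million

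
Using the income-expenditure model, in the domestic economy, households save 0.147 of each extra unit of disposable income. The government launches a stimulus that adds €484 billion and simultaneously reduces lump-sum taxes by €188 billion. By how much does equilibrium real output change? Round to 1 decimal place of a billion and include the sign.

+€4,383.4 billion

MPC = 1 − MPS = 1 − 0.147 = 0.853.
Expenditure multiplier = 1/(1 − MPC) = 1/(1 − 0.853) = 1/0.147 ≈ 6.803.
ΔG contributes k·ΔG = (+€484 billion) / 0.147 ≈ +€3,292.5 billion.
ΔT of −€188 billion changes first-round spending by −c·ΔT = +€160.364 billion, contributing k·(−c·ΔT) = (+€160.364 billion) / 0.147 ≈ +€1,090.9 billion.
Net ΔY = k(ΔG − c·ΔT) = (+€644.364 billion) / 0.147 ≈ +€4,383.4 billion.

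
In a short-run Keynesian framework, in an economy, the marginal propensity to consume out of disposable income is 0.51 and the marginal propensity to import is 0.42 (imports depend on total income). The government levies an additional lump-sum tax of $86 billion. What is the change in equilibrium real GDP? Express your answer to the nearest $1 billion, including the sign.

−$48 billion

A lump-sum tax change of +$86 billion shifts disposable income by −$86 billion; first-round consumption changes by −c × ΔT = −0.51 × (+$86 billion) = −$43.86 billion.
Expenditure multiplier = 1/(1 − c + m) = 1/(1 − 0.51 + 0.42) = 1/0.91 ≈ 1.099.
The tax multiplier is −c × k ≈ −0.56, so ΔY = k × (−c·ΔT) = (−$43.86 billion) / 0.91 ≈ −$48 billion.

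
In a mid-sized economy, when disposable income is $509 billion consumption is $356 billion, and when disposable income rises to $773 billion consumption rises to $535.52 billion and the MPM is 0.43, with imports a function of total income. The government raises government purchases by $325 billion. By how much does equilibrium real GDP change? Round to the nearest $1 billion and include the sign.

MPC = ΔC/ΔYd = (535.52 − 356)/(773 − 509) = 179.52/264 = 0.68.
Government-spending multiplier = 1/(1 − c + m) = 1/(1 − 0.68 + 0.43) = 1/0.75 ≈ 1.333.
ΔY = k × ΔG = (+$325 billion) / 0.75 ≈ +$433 billion.

+$433 billion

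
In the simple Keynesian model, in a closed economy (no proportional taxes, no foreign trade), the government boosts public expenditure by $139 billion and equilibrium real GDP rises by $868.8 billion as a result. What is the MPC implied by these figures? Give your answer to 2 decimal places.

Implied spending multiplier k = ΔY/ΔG = 868.8/139 ≈ 6.2504.
Since k = 1/(1 − MPC), MPC = 1 − 1/k = 1 − ΔG/ΔY = 1 − 139/868.8 ≈ 0.84.

0.84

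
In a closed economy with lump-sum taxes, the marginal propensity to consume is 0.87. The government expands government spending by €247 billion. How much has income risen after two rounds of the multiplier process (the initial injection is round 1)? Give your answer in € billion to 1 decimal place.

Round 1 adds ΔG = €247 billion; each later round is MPC = 0.87 times the previous.
After 2 rounds: 247 + 214.89 = ΔG·(1 − c^2)/(1 − c) = 247 × (1 − 0.7569)/0.13 ≈ €461.9 billion.

€461.9 billion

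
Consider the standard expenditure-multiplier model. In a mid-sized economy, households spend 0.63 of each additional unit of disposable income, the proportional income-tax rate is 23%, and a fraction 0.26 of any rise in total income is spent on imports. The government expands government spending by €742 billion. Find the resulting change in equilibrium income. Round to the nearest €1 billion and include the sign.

Expenditure multiplier = 1/(1 − c(1−t) + m) = 1/(1 − 0.63×0.77 + 0.26) = 1/0.7749 ≈ 1.29.
ΔY = k × ΔG = (+€742 billion) / 0.7749 ≈ +€958 billion.

+€958 billion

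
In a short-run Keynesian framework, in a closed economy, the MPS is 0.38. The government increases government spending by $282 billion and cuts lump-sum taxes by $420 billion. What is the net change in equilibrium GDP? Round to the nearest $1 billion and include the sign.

+$1,427 billion

MPC = 1 − MPS = 1 − 0.38 = 0.62.
Expenditure multiplier = 1/(1 − MPC) = 1/(1 − 0.62) = 1/0.38 ≈ 2.632.
ΔG contributes k·ΔG = (+$282 billion) / 0.38 ≈ +$742.1 billion.
ΔT of −$420 billion changes first-round spending by −c·ΔT = +$260.4 billion, contributing k·(−c·ΔT) = (+$260.4 billion) / 0.38 ≈ +$685.3 billion.
Net ΔY = k(ΔG − c·ΔT) = (+$542.4 billion) / 0.38 ≈ +$1,427 billion.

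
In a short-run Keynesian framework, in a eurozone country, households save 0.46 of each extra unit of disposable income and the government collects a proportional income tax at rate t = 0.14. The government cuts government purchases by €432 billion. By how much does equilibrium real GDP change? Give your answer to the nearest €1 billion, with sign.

MPC = 1 − MPS = 1 − 0.46 = 0.54.
Expenditure multiplier = 1/(1 − c(1−t)) = 1/(1 − 0.54×0.86) = 1/0.5356 ≈ 1.867.
ΔY = k × ΔG = (−€432 billion) / 0.5356 ≈ −€807 billion.

−€807 billion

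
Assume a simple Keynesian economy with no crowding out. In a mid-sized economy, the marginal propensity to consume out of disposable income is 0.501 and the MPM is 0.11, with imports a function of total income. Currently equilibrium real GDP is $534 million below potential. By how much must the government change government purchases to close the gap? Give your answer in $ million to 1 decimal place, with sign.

Spending multiplier = 1/(1 − c + m) = 1/(1 − 0.501 + 0.11) = 1/0.609 ≈ 1.642.
Need ΔY = +$534 million, so ΔG = ΔY/k = (+$534 million) × 0.609 ≈ +$325.2 million.
The government should increase government purchases by $325.2 million.

+$325.2 million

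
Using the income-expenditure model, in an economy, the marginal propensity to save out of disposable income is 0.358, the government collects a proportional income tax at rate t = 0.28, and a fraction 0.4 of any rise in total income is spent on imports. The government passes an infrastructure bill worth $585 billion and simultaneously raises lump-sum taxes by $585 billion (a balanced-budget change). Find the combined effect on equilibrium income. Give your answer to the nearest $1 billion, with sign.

MPC = 1 − MPS = 1 − 0.358 = 0.642.
Expenditure multiplier = 1/(1 − c(1−t) + m) = 1/(1 − 0.642×0.72 + 0.4) = 1/0.93776 ≈ 1.066.
ΔG contributes k·ΔG = (+$585 billion) / 0.93776 ≈ +$623.8 billion.
ΔT of +$585 billion changes first-round spending by −c·ΔT = −$375.57 billion, contributing k·(−c·ΔT) = (−$375.57 billion) / 0.93776 ≈ −$400.5 billion.
Net ΔY = k(ΔG − c·ΔT) = (+$209.43 billion) / 0.93776 ≈ +$223 billion.

+$223 billion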